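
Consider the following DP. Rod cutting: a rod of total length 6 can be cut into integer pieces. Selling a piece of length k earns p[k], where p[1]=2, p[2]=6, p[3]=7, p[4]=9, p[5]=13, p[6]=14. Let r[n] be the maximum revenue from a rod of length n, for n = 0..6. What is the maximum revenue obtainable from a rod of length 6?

   n    0    1    2    3    4    5    6
r[n]    0    2    6    8   12   14   18

18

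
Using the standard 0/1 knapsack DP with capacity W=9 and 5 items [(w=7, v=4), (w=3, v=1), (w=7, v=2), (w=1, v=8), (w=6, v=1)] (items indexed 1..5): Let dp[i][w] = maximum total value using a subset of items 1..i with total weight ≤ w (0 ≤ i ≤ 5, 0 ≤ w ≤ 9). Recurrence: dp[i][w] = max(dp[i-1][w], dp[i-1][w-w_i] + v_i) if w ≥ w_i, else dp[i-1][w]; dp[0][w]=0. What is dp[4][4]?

9

i\w   0   1   2   3   4   5   6   7   8   9
  0   0   0   0   0   0   0   0   0   0   0
  1   0   0   0   0   0   0   0   4   4   4
  2   0   0   0   1   1   1   1   4   4   4
  3   0   0   0   1   1   1   1   4   4   4
  4   0   8   8   8   9   9   9   9  12  12
  5   0   8   8   8   9   9   9   9  12  12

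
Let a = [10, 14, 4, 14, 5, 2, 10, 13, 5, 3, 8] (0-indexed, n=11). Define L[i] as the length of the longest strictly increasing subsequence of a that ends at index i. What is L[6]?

3

   i    0    1    2    3    4    5    6    7    8    9   10
a[i]   10   14    4   14    5    2   10   13    5    3    8
L[i]    1    2    1    2    2    1    3    4    2    2    3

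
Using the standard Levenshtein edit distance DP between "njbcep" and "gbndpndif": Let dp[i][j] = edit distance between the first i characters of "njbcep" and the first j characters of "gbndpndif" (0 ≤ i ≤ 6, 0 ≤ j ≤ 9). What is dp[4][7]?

   ''  g  b  n  d  p  n  d  i  f
''  0  1  2  3  4  5  6  7  8  9
 n  1  1  2  2  3  4  5  6  7  8
 j  2  2  2  3  3  4  5  6  7  8
 b  3  3  2  3  4  4  5  6  7  8
 c  4  4  3  3  4  5  5  6  7  8
 e  5  5  4  4  4  5  6  6  7  8
 p  6  6  5  5  5  4  5  6  7  8

6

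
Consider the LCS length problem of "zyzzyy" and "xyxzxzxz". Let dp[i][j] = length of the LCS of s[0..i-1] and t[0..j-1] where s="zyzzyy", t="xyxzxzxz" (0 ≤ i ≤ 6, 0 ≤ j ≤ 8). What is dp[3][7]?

   ''  x  y  x  z  x  z  x  z
''  0  0  0  0  0  0  0  0  0
 z  0  0  0  0  1  1  1  1  1
 y  0  0  1  1  1  1  1  1  1
 z  0  0  1  1  2  2  2  2  2
 z  0  0  1  1  2  2  3  3  3
 y  0  0  1  1  2  2  3  3  3
 y  0  0  1  1  2  2  3  3  3

2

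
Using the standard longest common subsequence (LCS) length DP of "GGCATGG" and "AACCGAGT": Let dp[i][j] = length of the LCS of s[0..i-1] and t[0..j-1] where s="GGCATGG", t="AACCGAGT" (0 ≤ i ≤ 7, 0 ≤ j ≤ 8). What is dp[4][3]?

1

   ''  A  A  C  C  G  A  G  T
''  0  0  0  0  0  0  0  0  0
 G  0  0  0  0  0  1  1  1  1
 G  0  0  0  0  0  1  1  2  2
 C  0  0  0  1  1  1  1  2  2
 A  0  1  1  1  1  1  2  2  2
 T  0  1  1  1  1  1  2  2  3
 G  0  1  1  1  1  2  2  3  3
 G  0  1  1  1  1  2  2  3  3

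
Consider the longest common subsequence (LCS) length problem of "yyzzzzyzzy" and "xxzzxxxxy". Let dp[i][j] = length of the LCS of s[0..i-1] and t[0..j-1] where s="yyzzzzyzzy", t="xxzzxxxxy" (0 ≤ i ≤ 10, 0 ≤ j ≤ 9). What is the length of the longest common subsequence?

3

   ''  x  x  z  z  x  x  x  x  y
''  0  0  0  0  0  0  0  0  0  0
 y  0  0  0  0  0  0  0  0  0  1
 y  0  0  0  0  0  0  0  0  0  1
 z  0  0  0  1  1  1  1  1  1  1
 z  0  0  0  1  2  2  2  2  2  2
 z  0  0  0  1  2  2  2  2  2  2
 z  0  0  0  1  2  2  2  2  2  2
 y  0  0  0  1  2  2  2  2  2  3
 z  0  0  0  1  2  2  2  2  2  3
 z  0  0  0  1  2  2  2  2  2  3
 y  0  0  0  1  2  2  2  2  2  3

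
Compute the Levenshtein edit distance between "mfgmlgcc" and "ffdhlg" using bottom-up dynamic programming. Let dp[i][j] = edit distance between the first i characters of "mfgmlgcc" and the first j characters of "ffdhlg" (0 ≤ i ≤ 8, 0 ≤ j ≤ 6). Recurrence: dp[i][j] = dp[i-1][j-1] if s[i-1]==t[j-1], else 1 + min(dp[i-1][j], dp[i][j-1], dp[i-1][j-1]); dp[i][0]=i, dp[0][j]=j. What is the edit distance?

5

   ''  f  f  d  h  l  g
''  0  1  2  3  4  5  6
 m  1  1  2  3  4  5  6
 f  2  1  1  2  3  4  5
 g  3  2  2  2  3  4  4
 m  4  3  3  3  3  4  5
 l  5  4  4  4  4  3  4
 g  6  5  5  5  5  4  3
 c  7  6  6  6  6  5  4
 c  8  7  7  7  7  6  5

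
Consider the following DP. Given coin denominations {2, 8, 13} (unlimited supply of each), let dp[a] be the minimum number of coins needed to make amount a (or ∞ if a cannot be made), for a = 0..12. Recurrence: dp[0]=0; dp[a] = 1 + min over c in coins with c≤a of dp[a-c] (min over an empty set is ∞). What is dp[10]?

2

 a  0  1  2  3  4  5  6  7  8  9 10 11 12
dp  0  -  1  -  2  -  3  -  1  -  2  -  3
(- denotes ∞ / unreachable)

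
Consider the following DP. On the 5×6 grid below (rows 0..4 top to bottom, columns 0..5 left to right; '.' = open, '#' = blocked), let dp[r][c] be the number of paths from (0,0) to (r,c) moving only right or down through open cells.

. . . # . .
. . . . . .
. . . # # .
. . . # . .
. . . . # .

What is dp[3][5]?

r\c   0   1   2   3   4   5
  0   1   1   1   0   0   0
  1   1   2   3   3   3   3
  2   1   3   6   0   0   3
  3   1   4  10   0   0   3
  4   1   5  15  15   0   3

3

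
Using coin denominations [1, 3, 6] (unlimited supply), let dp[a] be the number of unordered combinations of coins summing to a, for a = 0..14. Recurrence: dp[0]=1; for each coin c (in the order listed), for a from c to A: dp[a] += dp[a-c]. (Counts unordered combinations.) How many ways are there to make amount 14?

9

after  coin     0     1     2     3     4     5     6     7     8     9    10    11    12    13    14
          1     1     1     1     1     1     1     1     1     1     1     1     1     1     1     1
          3     1     1     1     2     2     2     3     3     3     4     4     4     5     5     5
          6     1     1     1     2     2     2     4     4     4     6     6     6     9     9     9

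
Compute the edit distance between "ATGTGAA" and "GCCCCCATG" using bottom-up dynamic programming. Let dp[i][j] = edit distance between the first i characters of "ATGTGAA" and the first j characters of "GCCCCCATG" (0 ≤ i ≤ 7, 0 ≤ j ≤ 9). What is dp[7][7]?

   ''  G  C  C  C  C  C  A  T  G
''  0  1  2  3  4  5  6  7  8  9
 A  1  1  2  3  4  5  6  6  7  8
 T  2  2  2  3  4  5  6  7  6  7
 G  3  2  3  3  4  5  6  7  7  6
 T  4  3  3  4  4  5  6  7  7  7
 G  5  4  4  4  5  5  6  7  8  7
 A  6  5  5  5  5  6  6  6  7  8
 A  7  6  6  6  6  6  7  6  7  8

6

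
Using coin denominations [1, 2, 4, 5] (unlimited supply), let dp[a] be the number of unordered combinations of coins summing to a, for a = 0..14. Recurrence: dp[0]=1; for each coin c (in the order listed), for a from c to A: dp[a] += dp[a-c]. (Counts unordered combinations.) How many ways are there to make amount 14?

after  coin     0     1     2     3     4     5     6     7     8     9    10    11    12    13    14
          1     1     1     1     1     1     1     1     1     1     1     1     1     1     1     1
          2     1     1     2     2     3     3     4     4     5     5     6     6     7     7     8
          4     1     1     2     2     4     4     6     6     9     9    12    12    16    16    20
          5     1     1     2     2     4     5     7     8    11    13    17    19    24    27    33

33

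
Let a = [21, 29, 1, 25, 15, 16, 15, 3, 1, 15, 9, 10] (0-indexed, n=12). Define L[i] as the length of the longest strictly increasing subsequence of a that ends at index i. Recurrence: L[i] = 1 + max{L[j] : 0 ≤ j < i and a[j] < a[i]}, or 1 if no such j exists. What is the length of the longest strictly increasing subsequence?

   i    0    1    2    3    4    5    6    7    8    9   10   11
a[i]   21   29    1   25   15   16   15    3    1   15    9   10
L[i]    1    2    1    2    2    3    2    2    1    3    3    4

4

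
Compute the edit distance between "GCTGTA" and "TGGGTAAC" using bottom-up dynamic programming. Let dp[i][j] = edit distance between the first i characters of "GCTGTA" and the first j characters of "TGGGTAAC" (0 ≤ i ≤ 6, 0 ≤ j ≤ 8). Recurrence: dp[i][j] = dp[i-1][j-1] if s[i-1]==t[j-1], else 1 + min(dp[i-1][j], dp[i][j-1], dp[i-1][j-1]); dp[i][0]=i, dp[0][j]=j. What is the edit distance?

   ''  T  G  G  G  T  A  A  C
''  0  1  2  3  4  5  6  7  8
 G  1  1  1  2  3  4  5  6  7
 C  2  2  2  2  3  4  5  6  6
 T  3  2  3  3  3  3  4  5  6
 G  4  3  2  3  3  4  4  5  6
 T  5  4  3  3  4  3  4  5  6
 A  6  5  4  4  4  4  3  4  5

5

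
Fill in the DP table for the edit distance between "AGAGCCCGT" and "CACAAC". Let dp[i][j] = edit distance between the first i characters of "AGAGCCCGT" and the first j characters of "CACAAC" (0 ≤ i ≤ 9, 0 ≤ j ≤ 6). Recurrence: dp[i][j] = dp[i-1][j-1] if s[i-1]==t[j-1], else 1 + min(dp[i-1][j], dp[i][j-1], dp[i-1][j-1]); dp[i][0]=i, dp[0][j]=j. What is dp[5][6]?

3

   ''  C  A  C  A  A  C
''  0  1  2  3  4  5  6
 A  1  1  1  2  3  4  5
 G  2  2  2  2  3  4  5
 A  3  3  2  3  2  3  4
 G  4  4  3  3  3  3  4
 C  5  4  4  3  4  4  3
 C  6  5  5  4  4  5  4
 C  7  6  6  5  5  5  5
 G  8  7  7  6  6  6  6
 T  9  8  8  7  7  7  7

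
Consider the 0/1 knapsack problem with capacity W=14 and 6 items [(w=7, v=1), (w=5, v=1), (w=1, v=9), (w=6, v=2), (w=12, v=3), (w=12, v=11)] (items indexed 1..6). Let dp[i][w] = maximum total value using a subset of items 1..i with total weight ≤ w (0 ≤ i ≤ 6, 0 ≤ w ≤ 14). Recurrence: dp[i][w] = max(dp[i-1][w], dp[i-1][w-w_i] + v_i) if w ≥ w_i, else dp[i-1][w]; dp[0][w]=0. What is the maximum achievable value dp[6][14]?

20

i\w   0   1   2   3   4   5   6   7   8   9  10  11  12  13  14
  0   0   0   0   0   0   0   0   0   0   0   0   0   0   0   0
  1   0   0   0   0   0   0   0   1   1   1   1   1   1   1   1
  2   0   0   0   0   0   1   1   1   1   1   1   1   2   2   2
  3   0   9   9   9   9   9  10  10  10  10  10  10  10  11  11
  4   0   9   9   9   9   9  10  11  11  11  11  11  12  12  12
  5   0   9   9   9   9   9  10  11  11  11  11  11  12  12  12
  6   0   9   9   9   9   9  10  11  11  11  11  11  12  20  20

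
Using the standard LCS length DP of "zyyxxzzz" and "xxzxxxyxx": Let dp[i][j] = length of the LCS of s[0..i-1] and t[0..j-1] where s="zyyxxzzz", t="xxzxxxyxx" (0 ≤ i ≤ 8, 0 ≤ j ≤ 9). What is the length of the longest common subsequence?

   ''  x  x  z  x  x  x  y  x  x
''  0  0  0  0  0  0  0  0  0  0
 z  0  0  0  1  1  1  1  1  1  1
 y  0  0  0  1  1  1  1  2  2  2
 y  0  0  0  1  1  1  1  2  2  2
 x  0  1  1  1  2  2  2  2  3  3
 x  0  1  2  2  2  3  3  3  3  4
 z  0  1  2  3  3  3  3  3  3  4
 z  0  1  2  3  3  3  3  3  3  4
 z  0  1  2  3  3  3  3  3  3  4

4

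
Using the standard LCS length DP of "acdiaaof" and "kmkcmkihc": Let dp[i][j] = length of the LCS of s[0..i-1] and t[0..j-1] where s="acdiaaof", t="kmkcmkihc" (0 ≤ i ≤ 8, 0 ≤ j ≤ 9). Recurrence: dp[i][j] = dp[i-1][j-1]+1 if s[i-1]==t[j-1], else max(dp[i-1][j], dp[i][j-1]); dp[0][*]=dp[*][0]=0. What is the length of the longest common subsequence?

2

   ''  k  m  k  c  m  k  i  h  c
''  0  0  0  0  0  0  0  0  0  0
 a  0  0  0  0  0  0  0  0  0  0
 c  0  0  0  0  1  1  1  1  1  1
 d  0  0  0  0  1  1  1  1  1  1
 i  0  0  0  0  1  1  1  2  2  2
 a  0  0  0  0  1  1  1  2  2  2
 a  0  0  0  0  1  1  1  2  2  2
 o  0  0  0  0  1  1  1  2  2  2
 f  0  0  0  0  1  1  1  2  2  2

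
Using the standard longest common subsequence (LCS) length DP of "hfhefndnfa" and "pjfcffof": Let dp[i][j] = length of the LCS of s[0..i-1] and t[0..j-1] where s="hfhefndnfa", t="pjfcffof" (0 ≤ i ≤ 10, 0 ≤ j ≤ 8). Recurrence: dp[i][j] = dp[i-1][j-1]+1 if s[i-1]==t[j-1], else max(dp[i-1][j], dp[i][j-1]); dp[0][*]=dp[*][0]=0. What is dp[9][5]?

2

   ''  p  j  f  c  f  f  o  f
''  0  0  0  0  0  0  0  0  0
 h  0  0  0  0  0  0  0  0  0
 f  0  0  0  1  1  1  1  1  1
 h  0  0  0  1  1  1  1  1  1
 e  0  0  0  1  1  1  1  1  1
 f  0  0  0  1  1  2  2  2  2
 n  0  0  0  1  1  2  2  2  2
 d  0  0  0  1  1  2  2  2  2
 n  0  0  0  1  1  2  2  2  2
 f  0  0  0  1  1  2  3  3  3
 a  0  0  0  1  1  2  3  3  3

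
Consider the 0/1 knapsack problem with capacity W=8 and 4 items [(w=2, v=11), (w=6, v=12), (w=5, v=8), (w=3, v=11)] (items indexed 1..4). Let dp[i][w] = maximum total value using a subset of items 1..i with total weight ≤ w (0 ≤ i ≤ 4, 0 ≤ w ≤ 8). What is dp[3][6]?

i\w   0   1   2   3   4   5   6   7   8
  0   0   0   0   0   0   0   0   0   0
  1   0   0  11  11  11  11  11  11  11
  2   0   0  11  11  11  11  12  12  23
  3   0   0  11  11  11  11  12  19  23
  4   0   0  11  11  11  22  22  22  23

12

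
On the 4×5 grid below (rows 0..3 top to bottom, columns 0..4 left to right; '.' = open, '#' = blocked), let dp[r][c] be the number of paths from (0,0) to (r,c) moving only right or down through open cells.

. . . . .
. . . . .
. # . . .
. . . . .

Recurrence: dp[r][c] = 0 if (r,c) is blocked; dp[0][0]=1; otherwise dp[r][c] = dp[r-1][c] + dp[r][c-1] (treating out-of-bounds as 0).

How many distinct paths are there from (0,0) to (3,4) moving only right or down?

r\c   0   1   2   3   4
  0   1   1   1   1   1
  1   1   2   3   4   5
  2   1   0   3   7  12
  3   1   1   4  11  23

23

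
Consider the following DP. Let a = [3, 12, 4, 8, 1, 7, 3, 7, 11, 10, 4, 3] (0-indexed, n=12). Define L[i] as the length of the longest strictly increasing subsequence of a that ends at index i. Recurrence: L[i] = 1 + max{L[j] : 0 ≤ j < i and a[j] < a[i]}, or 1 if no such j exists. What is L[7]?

3

   i    0    1    2    3    4    5    6    7    8    9   10   11
a[i]    3   12    4    8    1    7    3    7   11   10    4    3
L[i]    1    2    2    3    1    3    2    3    4    4    3    2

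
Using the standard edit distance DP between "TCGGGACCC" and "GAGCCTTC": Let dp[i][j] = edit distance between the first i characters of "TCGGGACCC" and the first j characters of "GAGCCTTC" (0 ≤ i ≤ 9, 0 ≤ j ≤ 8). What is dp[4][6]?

5

   ''  G  A  G  C  C  T  T  C
''  0  1  2  3  4  5  6  7  8
 T  1  1  2  3  4  5  5  6  7
 C  2  2  2  3  3  4  5  6  6
 G  3  2  3  2  3  4  5  6  7
 G  4  3  3  3  3  4  5  6  7
 G  5  4  4  3  4  4  5  6  7
 A  6  5  4  4  4  5  5  6  7
 C  7  6  5  5  4  4  5  6  6
 C  8  7  6  6  5  4  5  6  6
 C  9  8  7  7  6  5  5  6  6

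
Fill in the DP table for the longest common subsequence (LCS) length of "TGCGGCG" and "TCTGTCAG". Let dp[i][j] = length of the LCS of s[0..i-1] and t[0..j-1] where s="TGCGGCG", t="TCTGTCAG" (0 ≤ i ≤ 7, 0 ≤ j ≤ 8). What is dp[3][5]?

   ''  T  C  T  G  T  C  A  G
''  0  0  0  0  0  0  0  0  0
 T  0  1  1  1  1  1  1  1  1
 G  0  1  1  1  2  2  2  2  2
 C  0  1  2  2  2  2  3  3  3
 G  0  1  2  2  3  3  3  3  4
 G  0  1  2  2  3  3  3  3  4
 C  0  1  2  2  3  3  4  4  4
 G  0  1  2  2  3  3  4  4  5

2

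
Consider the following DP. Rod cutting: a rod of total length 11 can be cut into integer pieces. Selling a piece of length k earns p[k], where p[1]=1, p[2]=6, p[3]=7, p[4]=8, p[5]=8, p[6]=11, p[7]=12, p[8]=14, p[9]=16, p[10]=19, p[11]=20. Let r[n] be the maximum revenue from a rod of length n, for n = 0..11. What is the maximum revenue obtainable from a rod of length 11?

31

   n    0    1    2    3    4    5    6    7    8    9   10   11
r[n]    0    1    6    7   12   13   18   19   24   25   30   31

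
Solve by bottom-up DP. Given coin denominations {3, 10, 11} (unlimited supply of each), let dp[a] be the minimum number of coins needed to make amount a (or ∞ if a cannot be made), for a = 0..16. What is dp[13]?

2

 a  0  1  2  3  4  5  6  7  8  9 10 11 12 13 14 15 16
dp  0  -  -  1  -  -  2  -  -  3  1  1  4  2  2  5  3
(- denotes ∞ / unreachable)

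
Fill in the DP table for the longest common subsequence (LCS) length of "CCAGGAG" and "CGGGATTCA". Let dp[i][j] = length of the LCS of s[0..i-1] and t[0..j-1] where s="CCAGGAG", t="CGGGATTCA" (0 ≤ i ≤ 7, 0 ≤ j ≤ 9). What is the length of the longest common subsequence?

   ''  C  G  G  G  A  T  T  C  A
''  0  0  0  0  0  0  0  0  0  0
 C  0  1  1  1  1  1  1  1  1  1
 C  0  1  1  1  1  1  1  1  2  2
 A  0  1  1  1  1  2  2  2  2  3
 G  0  1  2  2  2  2  2  2  2  3
 G  0  1  2  3  3  3  3  3  3  3
 A  0  1  2  3  3  4  4  4  4  4
 G  0  1  2  3  4  4  4  4  4  4

4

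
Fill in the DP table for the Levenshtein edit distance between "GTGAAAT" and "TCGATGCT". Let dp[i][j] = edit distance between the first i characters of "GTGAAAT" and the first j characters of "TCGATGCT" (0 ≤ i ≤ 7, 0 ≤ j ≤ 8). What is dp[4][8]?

   ''  T  C  G  A  T  G  C  T
''  0  1  2  3  4  5  6  7  8
 G  1  1  2  2  3  4  5  6  7
 T  2  1  2  3  3  3  4  5  6
 G  3  2  2  2  3  4  3  4  5
 A  4  3  3  3  2  3  4  4  5
 A  5  4  4  4  3  3  4  5  5
 A  6  5  5  5  4  4  4  5  6
 T  7  6  6  6  5  4  5  5  5

5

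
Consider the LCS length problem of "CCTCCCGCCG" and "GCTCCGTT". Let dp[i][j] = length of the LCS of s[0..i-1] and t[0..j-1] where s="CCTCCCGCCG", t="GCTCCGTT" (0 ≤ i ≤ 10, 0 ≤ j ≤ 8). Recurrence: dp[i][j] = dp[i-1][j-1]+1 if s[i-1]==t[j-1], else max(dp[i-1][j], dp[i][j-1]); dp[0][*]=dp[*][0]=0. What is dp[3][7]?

3

   ''  G  C  T  C  C  G  T  T
''  0  0  0  0  0  0  0  0  0
 C  0  0  1  1  1  1  1  1  1
 C  0  0  1  1  2  2  2  2  2
 T  0  0  1  2  2  2  2  3  3
 C  0  0  1  2  3  3  3  3  3
 C  0  0  1  2  3  4  4  4  4
 C  0  0  1  2  3  4  4  4  4
 G  0  1  1  2  3  4  5  5  5
 C  0  1  2  2  3  4  5  5  5
 C  0  1  2  2  3  4  5  5  5
 G  0  1  2  2  3  4  5  5  5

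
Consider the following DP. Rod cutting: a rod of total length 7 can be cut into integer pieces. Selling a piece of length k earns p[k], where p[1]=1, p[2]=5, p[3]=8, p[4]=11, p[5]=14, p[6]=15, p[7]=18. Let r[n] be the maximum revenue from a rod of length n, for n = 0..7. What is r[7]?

   n    0    1    2    3    4    5    6    7
r[n]    0    1    5    8   11   14   16   19

19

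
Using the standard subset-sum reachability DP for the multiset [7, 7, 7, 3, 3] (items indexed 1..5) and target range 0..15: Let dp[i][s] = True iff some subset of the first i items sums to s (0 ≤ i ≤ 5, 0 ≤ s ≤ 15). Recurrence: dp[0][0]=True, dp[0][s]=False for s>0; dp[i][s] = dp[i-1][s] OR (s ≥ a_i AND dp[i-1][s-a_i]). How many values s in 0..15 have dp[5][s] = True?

7

i\s   0   1   2   3   4   5   6   7   8   9  10  11  12  13  14  15
  0   T   F   F   F   F   F   F   F   F   F   F   F   F   F   F   F
  1   T   F   F   F   F   F   F   T   F   F   F   F   F   F   F   F
  2   T   F   F   F   F   F   F   T   F   F   F   F   F   F   T   F
  3   T   F   F   F   F   F   F   T   F   F   F   F   F   F   T   F
  4   T   F   F   T   F   F   F   T   F   F   T   F   F   F   T   F
  5   T   F   F   T   F   F   T   T   F   F   T   F   F   T   T   F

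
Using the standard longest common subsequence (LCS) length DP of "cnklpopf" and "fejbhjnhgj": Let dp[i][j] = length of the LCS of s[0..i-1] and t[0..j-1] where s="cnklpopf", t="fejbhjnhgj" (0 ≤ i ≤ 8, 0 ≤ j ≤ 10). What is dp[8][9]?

   ''  f  e  j  b  h  j  n  h  g  j
''  0  0  0  0  0  0  0  0  0  0  0
 c  0  0  0  0  0  0  0  0  0  0  0
 n  0  0  0  0  0  0  0  1  1  1  1
 k  0  0  0  0  0  0  0  1  1  1  1
 l  0  0  0  0  0  0  0  1  1  1  1
 p  0  0  0  0  0  0  0  1  1  1  1
 o  0  0  0  0  0  0  0  1  1  1  1
 p  0  0  0  0  0  0  0  1  1  1  1
 f  0  1  1  1  1  1  1  1  1  1  1

1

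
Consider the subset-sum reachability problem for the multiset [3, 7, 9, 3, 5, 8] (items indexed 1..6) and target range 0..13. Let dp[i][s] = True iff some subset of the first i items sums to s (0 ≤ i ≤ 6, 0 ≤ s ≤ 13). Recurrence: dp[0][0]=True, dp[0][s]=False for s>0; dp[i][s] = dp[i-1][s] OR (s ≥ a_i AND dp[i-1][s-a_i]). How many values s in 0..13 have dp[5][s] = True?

11

i\s   0   1   2   3   4   5   6   7   8   9  10  11  12  13
  0   T   F   F   F   F   F   F   F   F   F   F   F   F   F
  1   T   F   F   T   F   F   F   F   F   F   F   F   F   F
  2   T   F   F   T   F   F   F   T   F   F   T   F   F   F
  3   T   F   F   T   F   F   F   T   F   T   T   F   T   F
  4   T   F   F   T   F   F   T   T   F   T   T   F   T   T
  5   T   F   F   T   F   T   T   T   T   T   T   T   T   T
  6   T   F   F   T   F   T   T   T   T   T   T   T   T   T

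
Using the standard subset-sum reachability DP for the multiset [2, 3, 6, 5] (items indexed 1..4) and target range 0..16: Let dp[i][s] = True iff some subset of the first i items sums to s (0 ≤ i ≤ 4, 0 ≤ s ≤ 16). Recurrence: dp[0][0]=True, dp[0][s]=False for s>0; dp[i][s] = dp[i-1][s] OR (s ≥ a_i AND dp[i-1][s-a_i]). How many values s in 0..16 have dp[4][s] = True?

13

i\s   0   1   2   3   4   5   6   7   8   9  10  11  12  13  14  15  16
  0   T   F   F   F   F   F   F   F   F   F   F   F   F   F   F   F   F
  1   T   F   T   F   F   F   F   F   F   F   F   F   F   F   F   F   F
  2   T   F   T   T   F   T   F   F   F   F   F   F   F   F   F   F   F
  3   T   F   T   T   F   T   T   F   T   T   F   T   F   F   F   F   F
  4   T   F   T   T   F   T   T   T   T   T   T   T   F   T   T   F   T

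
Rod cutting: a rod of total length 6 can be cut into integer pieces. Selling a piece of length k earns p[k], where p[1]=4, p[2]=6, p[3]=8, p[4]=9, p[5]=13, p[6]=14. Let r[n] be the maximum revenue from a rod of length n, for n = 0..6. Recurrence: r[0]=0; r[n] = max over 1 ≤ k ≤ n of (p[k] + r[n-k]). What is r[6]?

   n    0    1    2    3    4    5    6
r[n]    0    4    8   12   16   20   24

24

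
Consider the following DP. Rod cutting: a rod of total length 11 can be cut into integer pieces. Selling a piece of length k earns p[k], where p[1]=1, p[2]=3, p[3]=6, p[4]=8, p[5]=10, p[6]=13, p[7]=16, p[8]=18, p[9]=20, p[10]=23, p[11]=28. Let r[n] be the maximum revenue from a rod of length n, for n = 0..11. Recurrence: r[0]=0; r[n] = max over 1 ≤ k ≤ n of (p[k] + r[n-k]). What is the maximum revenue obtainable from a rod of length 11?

28

   n    0    1    2    3    4    5    6    7    8    9   10   11
r[n]    0    1    3    6    8   10   13   16   18   20   23   28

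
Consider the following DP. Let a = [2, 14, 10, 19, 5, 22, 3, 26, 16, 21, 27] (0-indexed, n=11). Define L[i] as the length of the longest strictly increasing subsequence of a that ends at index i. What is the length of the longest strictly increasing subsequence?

   i    0    1    2    3    4    5    6    7    8    9   10
a[i]    2   14   10   19    5   22    3   26   16   21   27
L[i]    1    2    2    3    2    4    2    5    3    4    6

6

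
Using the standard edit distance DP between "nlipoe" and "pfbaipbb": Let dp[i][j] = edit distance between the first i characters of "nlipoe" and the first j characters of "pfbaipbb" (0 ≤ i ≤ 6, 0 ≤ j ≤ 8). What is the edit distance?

6

   ''  p  f  b  a  i  p  b  b
''  0  1  2  3  4  5  6  7  8
 n  1  1  2  3  4  5  6  7  8
 l  2  2  2  3  4  5  6  7  8
 i  3  3  3  3  4  4  5  6  7
 p  4  3  4  4  4  5  4  5  6
 o  5  4  4  5  5  5  5  5  6
 e  6  5  5  5  6  6  6  6  6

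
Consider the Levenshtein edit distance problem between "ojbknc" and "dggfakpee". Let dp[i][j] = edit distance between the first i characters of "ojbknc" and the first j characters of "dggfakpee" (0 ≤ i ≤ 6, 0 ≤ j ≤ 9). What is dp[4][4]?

   ''  d  g  g  f  a  k  p  e  e
''  0  1  2  3  4  5  6  7  8  9
 o  1  1  2  3  4  5  6  7  8  9
 j  2  2  2  3  4  5  6  7  8  9
 b  3  3  3  3  4  5  6  7  8  9
 k  4  4  4  4  4  5  5  6  7  8
 n  5  5  5  5  5  5  6  6  7  8
 c  6  6  6  6  6  6  6  7  7  8

4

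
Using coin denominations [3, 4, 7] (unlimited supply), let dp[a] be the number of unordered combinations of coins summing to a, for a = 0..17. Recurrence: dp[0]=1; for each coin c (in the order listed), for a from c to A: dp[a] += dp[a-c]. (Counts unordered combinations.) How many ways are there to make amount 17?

after  coin     0     1     2     3     4     5     6     7     8     9    10    11    12    13    14    15    16    17
          3     1     0     0     1     0     0     1     0     0     1     0     0     1     0     0     1     0     0
          4     1     0     0     1     1     0     1     1     1     1     1     1     2     1     1     2     2     1
          7     1     0     0     1     1     0     1     2     1     1     2     2     2     2     3     3     3     3

3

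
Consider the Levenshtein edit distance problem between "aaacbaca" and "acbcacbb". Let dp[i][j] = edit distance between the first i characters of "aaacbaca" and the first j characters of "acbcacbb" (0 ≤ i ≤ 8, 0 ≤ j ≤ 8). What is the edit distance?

5

   ''  a  c  b  c  a  c  b  b
''  0  1  2  3  4  5  6  7  8
 a  1  0  1  2  3  4  5  6  7
 a  2  1  1  2  3  3  4  5  6
 a  3  2  2  2  3  3  4  5  6
 c  4  3  2  3  2  3  3  4  5
 b  5  4  3  2  3  3  4  3  4
 a  6  5  4  3  3  3  4  4  4
 c  7  6  5  4  3  4  3  4  5
 a  8  7  6  5  4  3  4  4  5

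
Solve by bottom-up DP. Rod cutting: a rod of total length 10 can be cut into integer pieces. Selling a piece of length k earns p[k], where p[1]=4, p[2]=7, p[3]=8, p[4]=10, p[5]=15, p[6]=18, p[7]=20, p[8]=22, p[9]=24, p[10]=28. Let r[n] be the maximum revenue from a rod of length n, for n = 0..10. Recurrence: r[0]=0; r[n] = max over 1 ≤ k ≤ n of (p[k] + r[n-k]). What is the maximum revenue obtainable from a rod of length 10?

   n    0    1    2    3    4    5    6    7    8    9   10
r[n]    0    4    8   12   16   20   24   28   32   36   40

40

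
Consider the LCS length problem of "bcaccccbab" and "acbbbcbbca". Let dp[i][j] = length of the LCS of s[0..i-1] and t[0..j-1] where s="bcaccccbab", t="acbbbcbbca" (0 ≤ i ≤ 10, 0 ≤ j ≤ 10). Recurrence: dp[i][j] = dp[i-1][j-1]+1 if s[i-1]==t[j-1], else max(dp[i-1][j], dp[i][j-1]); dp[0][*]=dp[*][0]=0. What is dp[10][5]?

   ''  a  c  b  b  b  c  b  b  c  a
''  0  0  0  0  0  0  0  0  0  0  0
 b  0  0  0  1  1  1  1  1  1  1  1
 c  0  0  1  1  1  1  2  2  2  2  2
 a  0  1  1  1  1  1  2  2  2  2  3
 c  0  1  2  2  2  2  2  2  2  3  3
 c  0  1  2  2  2  2  3  3  3  3  3
 c  0  1  2  2  2  2  3  3  3  4  4
 c  0  1  2  2  2  2  3  3  3  4  4
 b  0  1  2  3  3  3  3  4  4  4  4
 a  0  1  2  3  3  3  3  4  4  4  5
 b  0  1  2  3  4  4  4  4  5  5  5

4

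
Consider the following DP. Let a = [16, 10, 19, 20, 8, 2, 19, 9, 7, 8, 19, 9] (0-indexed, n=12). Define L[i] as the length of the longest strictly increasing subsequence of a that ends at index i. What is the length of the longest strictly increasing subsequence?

4

   i    0    1    2    3    4    5    6    7    8    9   10   11
a[i]   16   10   19   20    8    2   19    9    7    8   19    9
L[i]    1    1    2    3    1    1    2    2    2    3    4    4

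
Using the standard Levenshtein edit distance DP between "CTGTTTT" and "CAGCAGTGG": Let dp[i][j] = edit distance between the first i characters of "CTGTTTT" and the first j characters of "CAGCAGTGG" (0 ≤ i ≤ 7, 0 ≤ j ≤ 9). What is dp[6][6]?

   ''  C  A  G  C  A  G  T  G  G
''  0  1  2  3  4  5  6  7  8  9
 C  1  0  1  2  3  4  5  6  7  8
 T  2  1  1  2  3  4  5  5  6  7
 G  3  2  2  1  2  3  4  5  5  6
 T  4  3  3  2  2  3  4  4  5  6
 T  5  4  4  3  3  3  4  4  5  6
 T  6  5  5  4  4  4  4  4  5  6
 T  7  6  6  5  5  5  5  4  5  6

4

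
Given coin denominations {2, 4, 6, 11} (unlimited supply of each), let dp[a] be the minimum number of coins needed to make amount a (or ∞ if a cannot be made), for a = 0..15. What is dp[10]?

 a  0  1  2  3  4  5  6  7  8  9 10 11 12 13 14 15
dp  0  -  1  -  1  -  1  -  2  -  2  1  2  2  3  2
(- denotes ∞ / unreachable)

2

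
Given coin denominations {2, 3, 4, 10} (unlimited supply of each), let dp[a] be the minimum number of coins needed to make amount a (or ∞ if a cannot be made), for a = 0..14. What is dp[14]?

 a  0  1  2  3  4  5  6  7  8  9 10 11 12 13 14
dp  0  -  1  1  1  2  2  2  2  3  1  3  2  2  2
(- denotes ∞ / unreachable)

2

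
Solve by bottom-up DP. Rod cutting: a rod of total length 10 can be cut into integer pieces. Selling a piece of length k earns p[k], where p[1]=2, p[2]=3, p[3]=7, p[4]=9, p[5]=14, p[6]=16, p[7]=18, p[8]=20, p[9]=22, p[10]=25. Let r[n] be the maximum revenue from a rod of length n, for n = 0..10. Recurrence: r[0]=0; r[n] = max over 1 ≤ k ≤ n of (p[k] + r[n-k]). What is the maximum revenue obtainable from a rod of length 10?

   n    0    1    2    3    4    5    6    7    8    9   10
r[n]    0    2    4    7    9   14   16   18   21   23   28

28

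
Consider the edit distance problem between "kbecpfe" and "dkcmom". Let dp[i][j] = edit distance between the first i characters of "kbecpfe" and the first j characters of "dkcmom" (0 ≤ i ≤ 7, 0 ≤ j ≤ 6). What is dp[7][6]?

   ''  d  k  c  m  o  m
''  0  1  2  3  4  5  6
 k  1  1  1  2  3  4  5
 b  2  2  2  2  3  4  5
 e  3  3  3  3  3  4  5
 c  4  4  4  3  4  4  5
 p  5  5  5  4  4  5  5
 f  6  6  6  5  5  5  6
 e  7  7  7  6  6  6  6

6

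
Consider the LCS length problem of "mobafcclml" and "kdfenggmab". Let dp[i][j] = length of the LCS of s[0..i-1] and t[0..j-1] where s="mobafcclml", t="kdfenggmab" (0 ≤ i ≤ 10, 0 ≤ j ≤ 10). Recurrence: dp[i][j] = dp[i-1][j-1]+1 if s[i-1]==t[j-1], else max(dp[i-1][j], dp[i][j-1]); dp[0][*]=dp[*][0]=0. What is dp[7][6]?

   ''  k  d  f  e  n  g  g  m  a  b
''  0  0  0  0  0  0  0  0  0  0  0
 m  0  0  0  0  0  0  0  0  1  1  1
 o  0  0  0  0  0  0  0  0  1  1  1
 b  0  0  0  0  0  0  0  0  1  1  2
 a  0  0  0  0  0  0  0  0  1  2  2
 f  0  0  0  1  1  1  1  1  1  2  2
 c  0  0  0  1  1  1  1  1  1  2  2
 c  0  0  0  1  1  1  1  1  1  2  2
 l  0  0  0  1  1  1  1  1  1  2  2
 m  0  0  0  1  1  1  1  1  2  2  2
 l  0  0  0  1  1  1  1  1  2  2  2

1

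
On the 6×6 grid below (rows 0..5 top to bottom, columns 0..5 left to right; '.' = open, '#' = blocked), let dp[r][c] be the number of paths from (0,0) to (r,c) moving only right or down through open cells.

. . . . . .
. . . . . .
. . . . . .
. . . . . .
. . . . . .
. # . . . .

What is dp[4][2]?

r\c   0   1   2   3   4   5
  0   1   1   1   1   1   1
  1   1   2   3   4   5   6
  2   1   3   6  10  15  21
  3   1   4  10  20  35  56
  4   1   5  15  35  70 126
  5   1   0  15  50 120 246

15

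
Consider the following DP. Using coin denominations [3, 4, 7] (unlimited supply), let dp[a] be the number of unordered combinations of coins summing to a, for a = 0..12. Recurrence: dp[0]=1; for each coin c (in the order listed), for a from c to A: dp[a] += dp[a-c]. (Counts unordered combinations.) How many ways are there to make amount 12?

2

after  coin     0     1     2     3     4     5     6     7     8     9    10    11    12
          3     1     0     0     1     0     0     1     0     0     1     0     0     1
          4     1     0     0     1     1     0     1     1     1     1     1     1     2
          7     1     0     0     1     1     0     1     2     1     1     2     2     2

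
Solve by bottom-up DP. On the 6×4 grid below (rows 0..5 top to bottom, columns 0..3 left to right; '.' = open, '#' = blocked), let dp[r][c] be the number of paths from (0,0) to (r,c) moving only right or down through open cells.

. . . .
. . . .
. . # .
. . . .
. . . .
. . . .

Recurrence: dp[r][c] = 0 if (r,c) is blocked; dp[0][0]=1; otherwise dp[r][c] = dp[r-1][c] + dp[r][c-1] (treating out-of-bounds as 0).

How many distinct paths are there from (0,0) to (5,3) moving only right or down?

32

r\c   0   1   2   3
  0   1   1   1   1
  1   1   2   3   4
  2   1   3   0   4
  3   1   4   4   8
  4   1   5   9  17
  5   1   6  15  32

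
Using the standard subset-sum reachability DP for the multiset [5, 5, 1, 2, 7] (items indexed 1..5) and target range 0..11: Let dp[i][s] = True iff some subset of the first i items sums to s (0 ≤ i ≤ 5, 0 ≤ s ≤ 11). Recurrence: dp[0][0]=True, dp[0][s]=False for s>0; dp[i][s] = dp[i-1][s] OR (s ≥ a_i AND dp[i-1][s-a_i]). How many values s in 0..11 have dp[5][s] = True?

i\s   0   1   2   3   4   5   6   7   8   9  10  11
  0   T   F   F   F   F   F   F   F   F   F   F   F
  1   T   F   F   F   F   T   F   F   F   F   F   F
  2   T   F   F   F   F   T   F   F   F   F   T   F
  3   T   T   F   F   F   T   T   F   F   F   T   T
  4   T   T   T   T   F   T   T   T   T   F   T   T
  5   T   T   T   T   F   T   T   T   T   T   T   T

11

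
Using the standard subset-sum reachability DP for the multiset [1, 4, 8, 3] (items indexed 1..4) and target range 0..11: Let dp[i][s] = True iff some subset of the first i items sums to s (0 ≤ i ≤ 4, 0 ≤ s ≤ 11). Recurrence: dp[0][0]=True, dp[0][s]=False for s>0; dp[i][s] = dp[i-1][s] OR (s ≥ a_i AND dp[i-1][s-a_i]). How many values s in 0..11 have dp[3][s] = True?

6

i\s   0   1   2   3   4   5   6   7   8   9  10  11
  0   T   F   F   F   F   F   F   F   F   F   F   F
  1   T   T   F   F   F   F   F   F   F   F   F   F
  2   T   T   F   F   T   T   F   F   F   F   F   F
  3   T   T   F   F   T   T   F   F   T   T   F   F
  4   T   T   F   T   T   T   F   T   T   T   F   T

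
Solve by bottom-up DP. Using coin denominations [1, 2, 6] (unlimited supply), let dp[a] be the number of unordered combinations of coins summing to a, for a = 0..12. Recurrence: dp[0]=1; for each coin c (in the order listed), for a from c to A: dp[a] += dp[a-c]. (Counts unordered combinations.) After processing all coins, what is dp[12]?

after  coin     0     1     2     3     4     5     6     7     8     9    10    11    12
          1     1     1     1     1     1     1     1     1     1     1     1     1     1
          2     1     1     2     2     3     3     4     4     5     5     6     6     7
          6     1     1     2     2     3     3     5     5     7     7     9     9    12

12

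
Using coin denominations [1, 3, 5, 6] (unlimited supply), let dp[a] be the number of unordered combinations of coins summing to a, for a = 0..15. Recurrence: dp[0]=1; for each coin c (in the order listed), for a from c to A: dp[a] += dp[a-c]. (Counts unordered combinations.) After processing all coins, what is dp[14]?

17

after  coin     0     1     2     3     4     5     6     7     8     9    10    11    12    13    14    15
          1     1     1     1     1     1     1     1     1     1     1     1     1     1     1     1     1
          3     1     1     1     2     2     2     3     3     3     4     4     4     5     5     5     6
          5     1     1     1     2     2     3     4     4     5     6     7     8     9    10    11    13
          6     1     1     1     2     2     3     5     5     6     8     9    11    14    15    17    21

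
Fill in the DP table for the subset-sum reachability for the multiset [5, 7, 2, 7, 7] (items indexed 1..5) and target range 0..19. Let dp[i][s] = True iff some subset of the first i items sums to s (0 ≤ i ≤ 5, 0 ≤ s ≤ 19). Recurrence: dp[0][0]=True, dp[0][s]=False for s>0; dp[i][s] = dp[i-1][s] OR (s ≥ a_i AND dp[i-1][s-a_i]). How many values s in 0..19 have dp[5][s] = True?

9

i\s   0   1   2   3   4   5   6   7   8   9  10  11  12  13  14  15  16  17  18  19
  0   T   F   F   F   F   F   F   F   F   F   F   F   F   F   F   F   F   F   F   F
  1   T   F   F   F   F   T   F   F   F   F   F   F   F   F   F   F   F   F   F   F
  2   T   F   F   F   F   T   F   T   F   F   F   F   T   F   F   F   F   F   F   F
  3   T   F   T   F   F   T   F   T   F   T   F   F   T   F   T   F   F   F   F   F
  4   T   F   T   F   F   T   F   T   F   T   F   F   T   F   T   F   T   F   F   T
  5   T   F   T   F   F   T   F   T   F   T   F   F   T   F   T   F   T   F   F   T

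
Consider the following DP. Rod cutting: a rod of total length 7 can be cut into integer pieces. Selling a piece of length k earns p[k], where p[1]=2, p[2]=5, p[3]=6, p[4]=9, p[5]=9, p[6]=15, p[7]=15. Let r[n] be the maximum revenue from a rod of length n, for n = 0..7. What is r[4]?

   n    0    1    2    3    4    5    6    7
r[n]    0    2    5    7   10   12   15   17

10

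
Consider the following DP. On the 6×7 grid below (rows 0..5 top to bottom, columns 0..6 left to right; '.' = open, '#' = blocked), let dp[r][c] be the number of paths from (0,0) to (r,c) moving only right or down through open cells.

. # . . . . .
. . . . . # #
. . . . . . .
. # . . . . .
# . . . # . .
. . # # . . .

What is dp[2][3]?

r\c   0   1   2   3   4   5   6
  0   1   0   0   0   0   0   0
  1   1   1   1   1   1   0   0
  2   1   2   3   4   5   5   5
  3   1   0   3   7  12  17  22
  4   0   0   3  10   0  17  39
  5   0   0   0   0   0  17  56

4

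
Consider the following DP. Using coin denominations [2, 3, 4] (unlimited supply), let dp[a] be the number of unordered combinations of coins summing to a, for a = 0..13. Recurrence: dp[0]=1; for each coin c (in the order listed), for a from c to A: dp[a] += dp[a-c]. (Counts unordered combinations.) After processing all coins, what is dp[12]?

7

after  coin     0     1     2     3     4     5     6     7     8     9    10    11    12    13
          2     1     0     1     0     1     0     1     0     1     0     1     0     1     0
          3     1     0     1     1     1     1     2     1     2     2     2     2     3     2
          4     1     0     1     1     2     1     3     2     4     3     5     4     7     5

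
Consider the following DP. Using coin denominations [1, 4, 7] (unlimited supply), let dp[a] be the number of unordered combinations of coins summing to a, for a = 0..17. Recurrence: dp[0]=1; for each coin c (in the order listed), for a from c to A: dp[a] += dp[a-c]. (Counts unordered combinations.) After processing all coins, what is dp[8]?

after  coin     0     1     2     3     4     5     6     7     8     9    10    11    12    13    14    15    16    17
          1     1     1     1     1     1     1     1     1     1     1     1     1     1     1     1     1     1     1
          4     1     1     1     1     2     2     2     2     3     3     3     3     4     4     4     4     5     5
          7     1     1     1     1     2     2     2     3     4     4     4     5     6     6     7     8     9     9

4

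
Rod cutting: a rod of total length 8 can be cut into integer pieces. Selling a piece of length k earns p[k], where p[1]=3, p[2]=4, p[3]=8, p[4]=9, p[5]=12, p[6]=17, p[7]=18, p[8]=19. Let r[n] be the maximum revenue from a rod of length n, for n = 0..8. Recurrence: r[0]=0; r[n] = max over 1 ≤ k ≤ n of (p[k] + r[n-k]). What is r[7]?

21

   n    0    1    2    3    4    5    6    7    8
r[n]    0    3    6    9   12   15   18   21   24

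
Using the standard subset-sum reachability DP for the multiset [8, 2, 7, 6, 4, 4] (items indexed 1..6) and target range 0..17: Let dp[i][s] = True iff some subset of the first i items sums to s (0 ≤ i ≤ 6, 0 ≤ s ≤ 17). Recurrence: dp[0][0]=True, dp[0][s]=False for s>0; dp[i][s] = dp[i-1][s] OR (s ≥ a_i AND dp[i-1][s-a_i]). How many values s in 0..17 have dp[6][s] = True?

i\s   0   1   2   3   4   5   6   7   8   9  10  11  12  13  14  15  16  17
  0   T   F   F   F   F   F   F   F   F   F   F   F   F   F   F   F   F   F
  1   T   F   F   F   F   F   F   F   T   F   F   F   F   F   F   F   F   F
  2   T   F   T   F   F   F   F   F   T   F   T   F   F   F   F   F   F   F
  3   T   F   T   F   F   F   F   T   T   T   T   F   F   F   F   T   F   T
  4   T   F   T   F   F   F   T   T   T   T   T   F   F   T   T   T   T   T
  5   T   F   T   F   T   F   T   T   T   T   T   T   T   T   T   T   T   T
  6   T   F   T   F   T   F   T   T   T   T   T   T   T   T   T   T   T   T

15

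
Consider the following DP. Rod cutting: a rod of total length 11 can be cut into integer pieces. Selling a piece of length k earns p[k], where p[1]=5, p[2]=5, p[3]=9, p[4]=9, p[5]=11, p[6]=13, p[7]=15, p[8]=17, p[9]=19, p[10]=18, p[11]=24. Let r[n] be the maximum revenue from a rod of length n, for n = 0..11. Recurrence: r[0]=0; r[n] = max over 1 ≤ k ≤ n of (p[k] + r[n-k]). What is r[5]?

25

   n    0    1    2    3    4    5    6    7    8    9   10   11
r[n]    0    5   10   15   20   25   30   35   40   45   50   55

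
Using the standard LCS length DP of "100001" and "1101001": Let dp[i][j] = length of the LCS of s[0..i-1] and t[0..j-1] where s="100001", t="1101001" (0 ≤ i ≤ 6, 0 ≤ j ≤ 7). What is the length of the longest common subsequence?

5

   ''  1  1  0  1  0  0  1
''  0  0  0  0  0  0  0  0
 1  0  1  1  1  1  1  1  1
 0  0  1  1  2  2  2  2  2
 0  0  1  1  2  2  3  3  3
 0  0  1  1  2  2  3  4  4
 0  0  1  1  2  2  3  4  4
 1  0  1  2  2  3  3  4  5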